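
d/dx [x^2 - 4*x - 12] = 2*x - 4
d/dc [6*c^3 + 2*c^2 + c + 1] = 18*c^2 + 4*c + 1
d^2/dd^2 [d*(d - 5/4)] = 2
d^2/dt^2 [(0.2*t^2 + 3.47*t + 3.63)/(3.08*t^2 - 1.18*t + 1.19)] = (67.289376*t^3 + 202.215552*t^2 - 155.466696*t - 6.18894)/(29.218112*t^6 - 33.581856*t^5 + 46.732224*t^4 - 27.592648*t^3 + 18.055632*t^2 - 5.012994*t + 1.685159)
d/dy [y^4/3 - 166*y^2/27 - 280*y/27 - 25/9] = 4*y^3/3 - 332*y/27 - 280/27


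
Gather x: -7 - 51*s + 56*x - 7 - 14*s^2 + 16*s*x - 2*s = -14*s^2 - 53*s + x*(16*s + 56) - 14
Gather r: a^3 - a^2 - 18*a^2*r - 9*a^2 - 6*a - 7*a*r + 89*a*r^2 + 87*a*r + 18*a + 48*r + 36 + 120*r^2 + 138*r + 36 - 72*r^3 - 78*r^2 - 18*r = a^3 - 10*a^2 + 12*a - 72*r^3 + r^2*(89*a + 42) + r*(-18*a^2 + 80*a + 168) + 72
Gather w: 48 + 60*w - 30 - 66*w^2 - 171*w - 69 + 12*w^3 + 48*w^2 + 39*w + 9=12*w^3 - 18*w^2 - 72*w - 42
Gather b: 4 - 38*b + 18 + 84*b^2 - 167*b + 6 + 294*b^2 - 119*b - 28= 378*b^2 - 324*b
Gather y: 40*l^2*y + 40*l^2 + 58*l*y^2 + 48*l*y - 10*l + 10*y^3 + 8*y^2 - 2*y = 40*l^2 - 10*l + 10*y^3 + y^2*(58*l + 8) + y*(40*l^2 + 48*l - 2)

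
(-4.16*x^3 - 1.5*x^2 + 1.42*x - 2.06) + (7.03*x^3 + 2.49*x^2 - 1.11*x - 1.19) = 2.87*x^3 + 0.99*x^2 + 0.31*x - 3.25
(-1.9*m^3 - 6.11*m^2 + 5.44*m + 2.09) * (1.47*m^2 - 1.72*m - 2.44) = -2.793*m^5 - 5.7137*m^4 + 23.142*m^3 + 8.6239*m^2 - 16.8684*m - 5.0996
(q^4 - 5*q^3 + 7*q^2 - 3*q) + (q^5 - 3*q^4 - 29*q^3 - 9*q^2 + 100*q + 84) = q^5 - 2*q^4 - 34*q^3 - 2*q^2 + 97*q + 84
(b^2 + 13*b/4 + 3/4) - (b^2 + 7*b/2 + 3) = -b/4 - 9/4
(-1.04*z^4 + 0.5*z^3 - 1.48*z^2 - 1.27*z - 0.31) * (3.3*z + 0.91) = -3.432*z^5 + 0.7036*z^4 - 4.429*z^3 - 5.5378*z^2 - 2.1787*z - 0.2821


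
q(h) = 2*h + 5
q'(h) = 2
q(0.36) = 5.72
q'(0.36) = 2.00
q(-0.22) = 4.56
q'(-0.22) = 2.00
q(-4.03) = -3.06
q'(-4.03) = 2.00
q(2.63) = 10.26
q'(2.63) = 2.00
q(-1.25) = 2.50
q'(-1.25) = 2.00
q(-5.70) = -6.40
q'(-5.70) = 2.00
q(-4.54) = -4.08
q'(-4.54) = 2.00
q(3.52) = 12.04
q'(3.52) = 2.00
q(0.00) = 5.00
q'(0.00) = 2.00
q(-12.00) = -19.00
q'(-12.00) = 2.00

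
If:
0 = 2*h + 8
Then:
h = -4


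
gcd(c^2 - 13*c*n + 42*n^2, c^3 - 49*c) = 1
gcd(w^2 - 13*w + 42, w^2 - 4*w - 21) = w - 7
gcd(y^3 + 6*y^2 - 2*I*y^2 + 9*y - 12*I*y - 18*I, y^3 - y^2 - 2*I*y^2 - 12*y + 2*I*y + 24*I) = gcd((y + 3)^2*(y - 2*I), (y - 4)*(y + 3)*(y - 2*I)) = y^2 + y*(3 - 2*I) - 6*I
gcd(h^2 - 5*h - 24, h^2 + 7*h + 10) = 1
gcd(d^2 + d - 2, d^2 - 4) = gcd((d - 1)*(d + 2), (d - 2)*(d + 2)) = d + 2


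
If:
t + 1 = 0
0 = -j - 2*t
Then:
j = 2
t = -1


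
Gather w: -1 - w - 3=-w - 4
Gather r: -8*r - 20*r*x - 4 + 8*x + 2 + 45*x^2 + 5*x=r*(-20*x - 8) + 45*x^2 + 13*x - 2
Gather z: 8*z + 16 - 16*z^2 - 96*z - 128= -16*z^2 - 88*z - 112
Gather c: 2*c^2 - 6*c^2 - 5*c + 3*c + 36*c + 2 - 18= -4*c^2 + 34*c - 16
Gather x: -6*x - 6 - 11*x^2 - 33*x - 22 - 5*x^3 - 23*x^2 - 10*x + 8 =-5*x^3 - 34*x^2 - 49*x - 20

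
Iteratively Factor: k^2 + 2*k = (k)*(k + 2)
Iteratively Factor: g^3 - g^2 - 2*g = (g)*(g^2 - g - 2) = g*(g + 1)*(g - 2)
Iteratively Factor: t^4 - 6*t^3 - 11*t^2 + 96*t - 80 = (t - 1)*(t^3 - 5*t^2 - 16*t + 80) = (t - 4)*(t - 1)*(t^2 - t - 20) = (t - 4)*(t - 1)*(t + 4)*(t - 5)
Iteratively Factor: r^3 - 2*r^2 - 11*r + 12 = (r - 4)*(r^2 + 2*r - 3) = (r - 4)*(r + 3)*(r - 1)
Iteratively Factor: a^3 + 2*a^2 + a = (a + 1)*(a^2 + a) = a*(a + 1)*(a + 1)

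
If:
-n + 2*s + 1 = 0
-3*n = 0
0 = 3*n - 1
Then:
No Solution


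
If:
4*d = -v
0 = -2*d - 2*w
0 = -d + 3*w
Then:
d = 0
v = 0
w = 0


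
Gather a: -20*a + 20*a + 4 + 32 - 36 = 0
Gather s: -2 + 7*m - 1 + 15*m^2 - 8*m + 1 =15*m^2 - m - 2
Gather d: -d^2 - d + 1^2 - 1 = -d^2 - d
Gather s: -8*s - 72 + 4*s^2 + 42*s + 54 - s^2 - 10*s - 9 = 3*s^2 + 24*s - 27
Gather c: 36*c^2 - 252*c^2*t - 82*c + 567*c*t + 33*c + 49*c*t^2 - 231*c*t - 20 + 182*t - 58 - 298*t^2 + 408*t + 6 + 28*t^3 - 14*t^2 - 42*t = c^2*(36 - 252*t) + c*(49*t^2 + 336*t - 49) + 28*t^3 - 312*t^2 + 548*t - 72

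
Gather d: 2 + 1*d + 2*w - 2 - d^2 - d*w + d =-d^2 + d*(2 - w) + 2*w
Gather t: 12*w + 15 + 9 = 12*w + 24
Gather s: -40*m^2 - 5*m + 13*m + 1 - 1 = -40*m^2 + 8*m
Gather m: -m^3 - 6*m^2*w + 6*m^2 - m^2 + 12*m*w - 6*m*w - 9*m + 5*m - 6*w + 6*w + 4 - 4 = -m^3 + m^2*(5 - 6*w) + m*(6*w - 4)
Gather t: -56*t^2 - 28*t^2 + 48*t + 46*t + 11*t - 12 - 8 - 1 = -84*t^2 + 105*t - 21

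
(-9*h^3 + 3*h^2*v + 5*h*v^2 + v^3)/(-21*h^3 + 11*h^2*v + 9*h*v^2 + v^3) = (3*h + v)/(7*h + v)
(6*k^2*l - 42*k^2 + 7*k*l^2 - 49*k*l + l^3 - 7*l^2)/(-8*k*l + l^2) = (-6*k^2*l + 42*k^2 - 7*k*l^2 + 49*k*l - l^3 + 7*l^2)/(l*(8*k - l))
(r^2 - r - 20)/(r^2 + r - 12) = (r - 5)/(r - 3)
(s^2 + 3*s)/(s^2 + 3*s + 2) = s*(s + 3)/(s^2 + 3*s + 2)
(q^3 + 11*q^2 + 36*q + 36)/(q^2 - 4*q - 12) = (q^2 + 9*q + 18)/(q - 6)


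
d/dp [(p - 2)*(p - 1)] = 2*p - 3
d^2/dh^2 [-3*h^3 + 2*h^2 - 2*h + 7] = 4 - 18*h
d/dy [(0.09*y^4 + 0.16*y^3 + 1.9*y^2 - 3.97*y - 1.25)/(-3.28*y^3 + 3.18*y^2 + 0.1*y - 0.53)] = (-0.2952*y^6 + 0.5724*y^5 + 6.7678*y^4 - 26.202*y^3 + 0.260199999999999*y^2 + 5.936*y + 2.2291)/(10.7584*y^6 - 20.8608*y^5 + 9.4564*y^4 + 4.1128*y^3 - 3.3608*y^2 - 0.106*y + 0.2809)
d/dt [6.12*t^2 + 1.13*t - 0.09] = 12.24*t + 1.13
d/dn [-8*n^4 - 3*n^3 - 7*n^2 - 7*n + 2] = -32*n^3 - 9*n^2 - 14*n - 7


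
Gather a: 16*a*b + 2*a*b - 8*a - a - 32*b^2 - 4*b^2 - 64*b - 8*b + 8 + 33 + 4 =a*(18*b - 9) - 36*b^2 - 72*b + 45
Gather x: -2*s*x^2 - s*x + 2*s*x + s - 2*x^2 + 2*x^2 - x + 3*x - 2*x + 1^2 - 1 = -2*s*x^2 + s*x + s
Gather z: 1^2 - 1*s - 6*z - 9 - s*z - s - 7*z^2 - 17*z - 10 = -2*s - 7*z^2 + z*(-s - 23) - 18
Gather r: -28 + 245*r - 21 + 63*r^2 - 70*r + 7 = 63*r^2 + 175*r - 42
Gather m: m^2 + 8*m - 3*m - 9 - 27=m^2 + 5*m - 36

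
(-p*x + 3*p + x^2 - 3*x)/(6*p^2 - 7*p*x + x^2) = (x - 3)/(-6*p + x)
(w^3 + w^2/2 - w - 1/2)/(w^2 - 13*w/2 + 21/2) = (2*w^3 + w^2 - 2*w - 1)/(2*w^2 - 13*w + 21)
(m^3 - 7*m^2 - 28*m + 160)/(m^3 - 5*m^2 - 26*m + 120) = (m - 8)/(m - 6)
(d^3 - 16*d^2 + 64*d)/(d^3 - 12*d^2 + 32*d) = (d - 8)/(d - 4)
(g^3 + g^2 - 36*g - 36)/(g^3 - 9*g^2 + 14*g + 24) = (g + 6)/(g - 4)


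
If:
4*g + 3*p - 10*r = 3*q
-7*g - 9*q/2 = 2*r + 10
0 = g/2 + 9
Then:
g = -18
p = 26*r/9 + 448/9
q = 232/9 - 4*r/9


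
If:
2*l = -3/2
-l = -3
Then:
No Solution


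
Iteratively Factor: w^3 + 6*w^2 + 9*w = (w)*(w^2 + 6*w + 9) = w*(w + 3)*(w + 3)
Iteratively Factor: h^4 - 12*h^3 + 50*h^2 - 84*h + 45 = (h - 5)*(h^3 - 7*h^2 + 15*h - 9) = (h - 5)*(h - 3)*(h^2 - 4*h + 3) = (h - 5)*(h - 3)^2*(h - 1)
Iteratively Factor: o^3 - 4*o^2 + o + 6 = (o + 1)*(o^2 - 5*o + 6) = (o - 3)*(o + 1)*(o - 2)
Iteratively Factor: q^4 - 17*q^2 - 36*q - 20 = (q + 1)*(q^3 - q^2 - 16*q - 20) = (q - 5)*(q + 1)*(q^2 + 4*q + 4) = (q - 5)*(q + 1)*(q + 2)*(q + 2)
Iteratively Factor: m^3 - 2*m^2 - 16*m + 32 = (m - 4)*(m^2 + 2*m - 8) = (m - 4)*(m + 4)*(m - 2)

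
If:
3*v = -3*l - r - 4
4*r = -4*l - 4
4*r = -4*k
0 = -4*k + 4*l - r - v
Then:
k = 11/5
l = 6/5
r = -11/5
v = -9/5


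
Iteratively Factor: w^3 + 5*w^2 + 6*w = (w + 2)*(w^2 + 3*w) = (w + 2)*(w + 3)*(w)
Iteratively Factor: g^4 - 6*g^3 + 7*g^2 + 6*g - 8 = (g - 2)*(g^3 - 4*g^2 - g + 4) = (g - 2)*(g + 1)*(g^2 - 5*g + 4) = (g - 4)*(g - 2)*(g + 1)*(g - 1)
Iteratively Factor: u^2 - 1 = (u - 1)*(u + 1)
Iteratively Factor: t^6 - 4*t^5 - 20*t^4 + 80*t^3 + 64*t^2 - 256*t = (t - 2)*(t^5 - 2*t^4 - 24*t^3 + 32*t^2 + 128*t) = (t - 2)*(t + 4)*(t^4 - 6*t^3 + 32*t) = (t - 4)*(t - 2)*(t + 4)*(t^3 - 2*t^2 - 8*t) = (t - 4)*(t - 2)*(t + 2)*(t + 4)*(t^2 - 4*t) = (t - 4)^2*(t - 2)*(t + 2)*(t + 4)*(t)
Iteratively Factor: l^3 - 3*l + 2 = (l - 1)*(l^2 + l - 2) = (l - 1)^2*(l + 2)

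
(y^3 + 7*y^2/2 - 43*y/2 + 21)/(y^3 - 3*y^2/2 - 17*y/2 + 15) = (2*y^2 + 11*y - 21)/(2*y^2 + y - 15)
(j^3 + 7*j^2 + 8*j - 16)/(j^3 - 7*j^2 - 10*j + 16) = (j^2 + 8*j + 16)/(j^2 - 6*j - 16)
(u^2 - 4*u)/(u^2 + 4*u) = (u - 4)/(u + 4)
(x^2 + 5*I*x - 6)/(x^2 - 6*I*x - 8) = (-x^2 - 5*I*x + 6)/(-x^2 + 6*I*x + 8)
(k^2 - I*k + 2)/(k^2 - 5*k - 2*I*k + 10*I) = (k + I)/(k - 5)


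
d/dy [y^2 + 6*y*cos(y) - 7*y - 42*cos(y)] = -6*y*sin(y) + 2*y + 42*sin(y) + 6*cos(y) - 7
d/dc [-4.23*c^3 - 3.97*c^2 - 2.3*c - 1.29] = -12.69*c^2 - 7.94*c - 2.3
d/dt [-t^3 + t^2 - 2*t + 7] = -3*t^2 + 2*t - 2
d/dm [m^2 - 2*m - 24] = 2*m - 2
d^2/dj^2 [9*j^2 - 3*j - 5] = 18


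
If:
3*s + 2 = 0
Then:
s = -2/3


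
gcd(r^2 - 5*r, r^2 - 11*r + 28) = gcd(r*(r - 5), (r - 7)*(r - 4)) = 1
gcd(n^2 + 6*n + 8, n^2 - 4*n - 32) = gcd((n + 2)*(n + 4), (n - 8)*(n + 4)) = n + 4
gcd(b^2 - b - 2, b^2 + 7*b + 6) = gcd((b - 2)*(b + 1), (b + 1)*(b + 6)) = b + 1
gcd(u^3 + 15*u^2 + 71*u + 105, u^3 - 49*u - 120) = u^2 + 8*u + 15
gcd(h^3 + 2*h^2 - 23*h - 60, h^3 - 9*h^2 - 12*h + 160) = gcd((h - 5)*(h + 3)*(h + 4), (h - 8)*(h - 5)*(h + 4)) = h^2 - h - 20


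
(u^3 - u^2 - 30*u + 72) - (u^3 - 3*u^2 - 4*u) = 2*u^2 - 26*u + 72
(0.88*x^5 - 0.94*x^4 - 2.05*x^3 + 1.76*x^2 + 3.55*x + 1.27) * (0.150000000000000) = 0.132*x^5 - 0.141*x^4 - 0.3075*x^3 + 0.264*x^2 + 0.5325*x + 0.1905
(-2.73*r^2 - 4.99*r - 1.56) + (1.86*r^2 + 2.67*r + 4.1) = -0.87*r^2 - 2.32*r + 2.54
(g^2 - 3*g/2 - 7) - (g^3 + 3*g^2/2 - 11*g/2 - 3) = -g^3 - g^2/2 + 4*g - 4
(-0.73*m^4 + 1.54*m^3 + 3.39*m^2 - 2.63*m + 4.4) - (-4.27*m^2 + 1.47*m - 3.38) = -0.73*m^4 + 1.54*m^3 + 7.66*m^2 - 4.1*m + 7.78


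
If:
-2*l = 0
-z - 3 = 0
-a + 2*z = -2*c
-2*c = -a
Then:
No Solution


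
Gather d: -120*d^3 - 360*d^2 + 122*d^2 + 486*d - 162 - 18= -120*d^3 - 238*d^2 + 486*d - 180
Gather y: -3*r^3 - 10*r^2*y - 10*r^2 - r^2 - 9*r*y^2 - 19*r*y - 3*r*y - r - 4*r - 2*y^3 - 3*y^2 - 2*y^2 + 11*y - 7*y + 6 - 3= -3*r^3 - 11*r^2 - 5*r - 2*y^3 + y^2*(-9*r - 5) + y*(-10*r^2 - 22*r + 4) + 3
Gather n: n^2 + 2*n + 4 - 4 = n^2 + 2*n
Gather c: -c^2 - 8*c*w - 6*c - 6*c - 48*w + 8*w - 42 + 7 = -c^2 + c*(-8*w - 12) - 40*w - 35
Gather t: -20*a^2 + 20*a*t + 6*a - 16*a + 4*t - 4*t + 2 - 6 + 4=-20*a^2 + 20*a*t - 10*a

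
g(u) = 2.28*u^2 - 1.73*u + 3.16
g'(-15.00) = -70.13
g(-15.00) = 542.11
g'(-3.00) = -15.41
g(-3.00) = 28.87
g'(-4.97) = -24.39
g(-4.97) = 68.08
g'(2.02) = 7.48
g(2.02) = 8.97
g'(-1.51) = -8.62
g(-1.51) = 10.97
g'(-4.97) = -24.39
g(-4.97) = 68.08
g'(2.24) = 8.48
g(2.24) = 10.72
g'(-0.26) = -2.92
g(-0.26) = 3.76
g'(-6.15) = -29.77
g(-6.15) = 100.03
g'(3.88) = 15.96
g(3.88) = 30.77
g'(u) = 4.56*u - 1.73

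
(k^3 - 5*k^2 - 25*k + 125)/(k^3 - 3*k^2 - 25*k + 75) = (k - 5)/(k - 3)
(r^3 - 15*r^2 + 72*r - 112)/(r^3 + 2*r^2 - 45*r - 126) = (r^2 - 8*r + 16)/(r^2 + 9*r + 18)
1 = 1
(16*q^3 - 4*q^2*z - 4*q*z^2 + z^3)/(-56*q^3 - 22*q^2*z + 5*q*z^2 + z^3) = (-2*q + z)/(7*q + z)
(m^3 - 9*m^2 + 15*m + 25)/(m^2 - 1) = (m^2 - 10*m + 25)/(m - 1)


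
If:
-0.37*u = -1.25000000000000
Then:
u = 3.38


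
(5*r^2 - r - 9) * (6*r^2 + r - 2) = 30*r^4 - r^3 - 65*r^2 - 7*r + 18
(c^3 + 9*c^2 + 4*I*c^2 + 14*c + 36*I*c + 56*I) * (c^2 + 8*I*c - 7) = c^5 + 9*c^4 + 12*I*c^4 - 25*c^3 + 108*I*c^3 - 351*c^2 + 140*I*c^2 - 546*c - 252*I*c - 392*I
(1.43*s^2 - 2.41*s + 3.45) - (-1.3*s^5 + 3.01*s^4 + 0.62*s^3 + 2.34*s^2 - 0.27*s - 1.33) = 1.3*s^5 - 3.01*s^4 - 0.62*s^3 - 0.91*s^2 - 2.14*s + 4.78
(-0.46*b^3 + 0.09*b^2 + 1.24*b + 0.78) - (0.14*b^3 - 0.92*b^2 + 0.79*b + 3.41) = -0.6*b^3 + 1.01*b^2 + 0.45*b - 2.63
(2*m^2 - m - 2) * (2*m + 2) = 4*m^3 + 2*m^2 - 6*m - 4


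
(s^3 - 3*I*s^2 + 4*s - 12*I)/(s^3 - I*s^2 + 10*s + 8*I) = (s^2 - 5*I*s - 6)/(s^2 - 3*I*s + 4)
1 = 1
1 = 1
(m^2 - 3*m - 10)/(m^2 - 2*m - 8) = (m - 5)/(m - 4)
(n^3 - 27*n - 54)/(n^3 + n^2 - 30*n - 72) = (n + 3)/(n + 4)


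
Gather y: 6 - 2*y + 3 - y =9 - 3*y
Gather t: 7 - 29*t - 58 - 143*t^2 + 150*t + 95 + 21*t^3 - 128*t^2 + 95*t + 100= 21*t^3 - 271*t^2 + 216*t + 144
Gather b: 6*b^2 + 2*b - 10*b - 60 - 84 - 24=6*b^2 - 8*b - 168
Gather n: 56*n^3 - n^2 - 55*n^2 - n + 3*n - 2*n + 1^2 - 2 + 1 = 56*n^3 - 56*n^2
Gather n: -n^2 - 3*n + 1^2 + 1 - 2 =-n^2 - 3*n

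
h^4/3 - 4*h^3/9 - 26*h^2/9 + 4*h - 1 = (h/3 + 1)*(h - 3)*(h - 1)*(h - 1/3)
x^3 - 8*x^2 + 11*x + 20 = (x - 5)*(x - 4)*(x + 1)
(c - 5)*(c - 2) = c^2 - 7*c + 10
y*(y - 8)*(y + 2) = y^3 - 6*y^2 - 16*y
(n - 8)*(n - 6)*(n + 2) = n^3 - 12*n^2 + 20*n + 96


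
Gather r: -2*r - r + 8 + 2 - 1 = 9 - 3*r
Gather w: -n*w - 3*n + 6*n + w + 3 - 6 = 3*n + w*(1 - n) - 3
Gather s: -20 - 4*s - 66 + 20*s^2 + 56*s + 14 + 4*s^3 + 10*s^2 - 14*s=4*s^3 + 30*s^2 + 38*s - 72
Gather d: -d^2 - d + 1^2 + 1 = -d^2 - d + 2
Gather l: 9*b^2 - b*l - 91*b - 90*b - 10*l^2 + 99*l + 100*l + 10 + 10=9*b^2 - 181*b - 10*l^2 + l*(199 - b) + 20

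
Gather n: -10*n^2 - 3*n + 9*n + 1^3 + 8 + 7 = -10*n^2 + 6*n + 16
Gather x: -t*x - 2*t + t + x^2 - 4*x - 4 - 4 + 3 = -t + x^2 + x*(-t - 4) - 5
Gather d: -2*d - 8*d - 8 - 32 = -10*d - 40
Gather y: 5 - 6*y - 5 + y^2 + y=y^2 - 5*y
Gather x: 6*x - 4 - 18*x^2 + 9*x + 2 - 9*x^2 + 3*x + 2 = -27*x^2 + 18*x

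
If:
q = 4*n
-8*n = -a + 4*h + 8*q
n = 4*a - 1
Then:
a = q/16 + 1/4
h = 1/16 - 159*q/64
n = q/4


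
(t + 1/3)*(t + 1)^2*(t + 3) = t^4 + 16*t^3/3 + 26*t^2/3 + 16*t/3 + 1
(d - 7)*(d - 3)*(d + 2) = d^3 - 8*d^2 + d + 42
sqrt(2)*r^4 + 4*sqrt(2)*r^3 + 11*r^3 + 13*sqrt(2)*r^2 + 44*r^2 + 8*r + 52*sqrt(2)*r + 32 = (r + 4)*(r + sqrt(2))*(r + 4*sqrt(2))*(sqrt(2)*r + 1)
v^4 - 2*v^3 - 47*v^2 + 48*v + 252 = (v - 7)*(v - 3)*(v + 2)*(v + 6)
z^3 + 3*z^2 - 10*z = z*(z - 2)*(z + 5)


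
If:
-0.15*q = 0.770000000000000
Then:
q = -5.13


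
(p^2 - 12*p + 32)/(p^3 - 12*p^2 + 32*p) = 1/p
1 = 1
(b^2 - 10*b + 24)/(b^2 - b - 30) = (b - 4)/(b + 5)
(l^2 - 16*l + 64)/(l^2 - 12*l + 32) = (l - 8)/(l - 4)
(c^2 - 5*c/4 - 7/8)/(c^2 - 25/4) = (8*c^2 - 10*c - 7)/(2*(4*c^2 - 25))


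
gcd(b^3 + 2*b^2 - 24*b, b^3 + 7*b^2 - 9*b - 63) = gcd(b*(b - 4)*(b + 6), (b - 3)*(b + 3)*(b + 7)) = 1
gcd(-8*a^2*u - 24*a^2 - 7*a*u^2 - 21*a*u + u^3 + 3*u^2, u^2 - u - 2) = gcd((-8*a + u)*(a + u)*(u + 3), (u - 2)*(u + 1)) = 1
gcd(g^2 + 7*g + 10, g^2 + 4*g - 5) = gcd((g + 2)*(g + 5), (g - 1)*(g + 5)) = g + 5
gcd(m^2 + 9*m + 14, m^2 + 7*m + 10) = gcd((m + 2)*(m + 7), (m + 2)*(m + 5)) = m + 2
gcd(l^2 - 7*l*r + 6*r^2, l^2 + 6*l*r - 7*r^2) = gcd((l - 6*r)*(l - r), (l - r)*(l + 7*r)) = -l + r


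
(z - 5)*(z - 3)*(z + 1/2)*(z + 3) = z^4 - 9*z^3/2 - 23*z^2/2 + 81*z/2 + 45/2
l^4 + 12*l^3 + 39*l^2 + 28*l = l*(l + 1)*(l + 4)*(l + 7)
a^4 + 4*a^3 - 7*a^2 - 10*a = a*(a - 2)*(a + 1)*(a + 5)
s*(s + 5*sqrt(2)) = s^2 + 5*sqrt(2)*s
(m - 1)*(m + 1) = m^2 - 1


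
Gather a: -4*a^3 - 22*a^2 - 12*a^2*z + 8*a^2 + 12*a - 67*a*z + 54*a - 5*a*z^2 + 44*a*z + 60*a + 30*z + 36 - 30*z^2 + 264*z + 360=-4*a^3 + a^2*(-12*z - 14) + a*(-5*z^2 - 23*z + 126) - 30*z^2 + 294*z + 396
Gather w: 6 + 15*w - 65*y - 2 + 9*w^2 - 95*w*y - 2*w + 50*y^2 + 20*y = 9*w^2 + w*(13 - 95*y) + 50*y^2 - 45*y + 4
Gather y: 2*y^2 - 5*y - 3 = 2*y^2 - 5*y - 3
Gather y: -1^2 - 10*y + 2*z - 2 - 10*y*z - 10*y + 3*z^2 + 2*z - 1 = y*(-10*z - 20) + 3*z^2 + 4*z - 4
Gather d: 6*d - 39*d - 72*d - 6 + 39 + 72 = 105 - 105*d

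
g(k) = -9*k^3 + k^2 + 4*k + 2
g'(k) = -27*k^2 + 2*k + 4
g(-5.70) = 1678.43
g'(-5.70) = -884.63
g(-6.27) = 2234.66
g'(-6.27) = -1069.99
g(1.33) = -12.08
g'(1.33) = -41.10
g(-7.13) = 3286.52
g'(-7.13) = -1382.86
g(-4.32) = 728.98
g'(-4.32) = -508.52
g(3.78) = -454.68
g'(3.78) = -374.23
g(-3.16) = 283.34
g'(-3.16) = -271.93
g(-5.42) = 1442.68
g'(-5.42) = -800.00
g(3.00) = -220.00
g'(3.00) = -233.00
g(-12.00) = 15650.00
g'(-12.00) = -3908.00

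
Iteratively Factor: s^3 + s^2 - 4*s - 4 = (s + 2)*(s^2 - s - 2) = (s - 2)*(s + 2)*(s + 1)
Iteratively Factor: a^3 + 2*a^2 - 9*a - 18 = (a + 2)*(a^2 - 9) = (a - 3)*(a + 2)*(a + 3)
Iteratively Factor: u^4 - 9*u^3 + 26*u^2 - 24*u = (u - 2)*(u^3 - 7*u^2 + 12*u) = (u - 3)*(u - 2)*(u^2 - 4*u) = (u - 4)*(u - 3)*(u - 2)*(u)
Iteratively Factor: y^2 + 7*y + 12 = (y + 4)*(y + 3)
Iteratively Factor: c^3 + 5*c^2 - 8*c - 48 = (c + 4)*(c^2 + c - 12) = (c - 3)*(c + 4)*(c + 4)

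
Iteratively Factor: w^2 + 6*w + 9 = (w + 3)*(w + 3)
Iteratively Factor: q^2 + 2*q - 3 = (q + 3)*(q - 1)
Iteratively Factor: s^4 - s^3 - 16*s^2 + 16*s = (s)*(s^3 - s^2 - 16*s + 16) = s*(s - 1)*(s^2 - 16) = s*(s - 1)*(s + 4)*(s - 4)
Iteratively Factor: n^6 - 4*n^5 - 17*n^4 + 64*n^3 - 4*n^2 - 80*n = (n - 2)*(n^5 - 2*n^4 - 21*n^3 + 22*n^2 + 40*n) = n*(n - 2)*(n^4 - 2*n^3 - 21*n^2 + 22*n + 40) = n*(n - 2)*(n + 4)*(n^3 - 6*n^2 + 3*n + 10) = n*(n - 2)*(n + 1)*(n + 4)*(n^2 - 7*n + 10) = n*(n - 5)*(n - 2)*(n + 1)*(n + 4)*(n - 2)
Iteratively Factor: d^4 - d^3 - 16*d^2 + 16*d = (d - 4)*(d^3 + 3*d^2 - 4*d) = (d - 4)*(d + 4)*(d^2 - d) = d*(d - 4)*(d + 4)*(d - 1)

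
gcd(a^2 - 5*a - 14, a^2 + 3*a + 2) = a + 2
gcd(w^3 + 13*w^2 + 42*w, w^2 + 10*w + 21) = w + 7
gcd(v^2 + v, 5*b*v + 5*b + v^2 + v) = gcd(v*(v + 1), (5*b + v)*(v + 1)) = v + 1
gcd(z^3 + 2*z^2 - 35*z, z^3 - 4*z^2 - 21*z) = z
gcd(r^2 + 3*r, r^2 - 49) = 1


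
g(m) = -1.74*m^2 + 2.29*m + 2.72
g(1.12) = 3.10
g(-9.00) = -158.83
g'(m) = 2.29 - 3.48*m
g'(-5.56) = 21.64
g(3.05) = -6.48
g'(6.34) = -19.77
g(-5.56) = -63.80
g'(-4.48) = 17.88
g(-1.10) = -1.90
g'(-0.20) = 2.99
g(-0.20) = 2.19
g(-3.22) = -22.69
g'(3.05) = -8.32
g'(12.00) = -39.47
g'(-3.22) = 13.50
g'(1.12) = -1.61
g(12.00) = -220.36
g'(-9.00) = 33.61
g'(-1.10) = 6.12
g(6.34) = -52.70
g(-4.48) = -42.46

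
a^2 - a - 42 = (a - 7)*(a + 6)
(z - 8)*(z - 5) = z^2 - 13*z + 40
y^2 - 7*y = y*(y - 7)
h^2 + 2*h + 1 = (h + 1)^2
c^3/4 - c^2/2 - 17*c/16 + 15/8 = (c/4 + 1/2)*(c - 5/2)*(c - 3/2)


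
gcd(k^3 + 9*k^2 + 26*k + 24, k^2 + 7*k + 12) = k^2 + 7*k + 12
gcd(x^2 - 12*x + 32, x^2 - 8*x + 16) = x - 4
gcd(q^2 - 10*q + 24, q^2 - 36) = q - 6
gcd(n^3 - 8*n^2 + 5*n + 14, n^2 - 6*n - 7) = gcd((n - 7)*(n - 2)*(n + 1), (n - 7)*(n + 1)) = n^2 - 6*n - 7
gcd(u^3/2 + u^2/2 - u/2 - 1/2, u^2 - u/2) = 1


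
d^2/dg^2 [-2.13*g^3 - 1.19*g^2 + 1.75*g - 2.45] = -12.78*g - 2.38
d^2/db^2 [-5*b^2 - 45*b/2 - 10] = -10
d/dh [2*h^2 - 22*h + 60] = 4*h - 22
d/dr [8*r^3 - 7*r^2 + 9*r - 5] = 24*r^2 - 14*r + 9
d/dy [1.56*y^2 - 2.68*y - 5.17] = 3.12*y - 2.68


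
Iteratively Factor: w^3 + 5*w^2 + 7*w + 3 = (w + 1)*(w^2 + 4*w + 3) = (w + 1)^2*(w + 3)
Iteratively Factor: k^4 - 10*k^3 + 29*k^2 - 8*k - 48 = (k - 3)*(k^3 - 7*k^2 + 8*k + 16) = (k - 4)*(k - 3)*(k^2 - 3*k - 4) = (k - 4)*(k - 3)*(k + 1)*(k - 4)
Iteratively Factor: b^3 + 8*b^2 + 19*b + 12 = (b + 3)*(b^2 + 5*b + 4) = (b + 3)*(b + 4)*(b + 1)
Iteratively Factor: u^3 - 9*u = (u)*(u^2 - 9) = u*(u + 3)*(u - 3)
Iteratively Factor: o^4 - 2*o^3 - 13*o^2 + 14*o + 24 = (o - 2)*(o^3 - 13*o - 12) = (o - 2)*(o + 1)*(o^2 - o - 12) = (o - 4)*(o - 2)*(o + 1)*(o + 3)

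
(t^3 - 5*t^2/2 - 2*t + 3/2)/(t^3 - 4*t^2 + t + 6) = (t - 1/2)/(t - 2)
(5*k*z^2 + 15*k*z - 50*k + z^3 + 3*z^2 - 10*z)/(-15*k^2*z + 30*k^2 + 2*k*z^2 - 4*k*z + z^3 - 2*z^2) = (z + 5)/(-3*k + z)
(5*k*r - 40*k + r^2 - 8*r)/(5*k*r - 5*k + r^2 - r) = (r - 8)/(r - 1)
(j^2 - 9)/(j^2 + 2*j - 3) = (j - 3)/(j - 1)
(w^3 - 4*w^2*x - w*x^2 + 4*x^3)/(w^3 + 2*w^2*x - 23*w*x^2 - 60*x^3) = (w^3 - 4*w^2*x - w*x^2 + 4*x^3)/(w^3 + 2*w^2*x - 23*w*x^2 - 60*x^3)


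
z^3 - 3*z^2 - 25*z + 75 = (z - 5)*(z - 3)*(z + 5)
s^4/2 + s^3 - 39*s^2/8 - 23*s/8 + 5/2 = (s/2 + 1/2)*(s - 5/2)*(s - 1/2)*(s + 4)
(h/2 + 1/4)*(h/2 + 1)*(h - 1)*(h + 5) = h^4/4 + 13*h^3/8 + 3*h^2/2 - 17*h/8 - 5/4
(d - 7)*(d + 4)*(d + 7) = d^3 + 4*d^2 - 49*d - 196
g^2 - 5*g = g*(g - 5)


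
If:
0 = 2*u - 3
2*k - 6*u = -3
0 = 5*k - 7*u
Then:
No Solution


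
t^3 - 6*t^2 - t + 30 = (t - 5)*(t - 3)*(t + 2)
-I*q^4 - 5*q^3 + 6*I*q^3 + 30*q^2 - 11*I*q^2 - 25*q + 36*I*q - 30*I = (q - 5)*(q - 6*I)*(q + I)*(-I*q + I)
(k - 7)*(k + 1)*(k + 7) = k^3 + k^2 - 49*k - 49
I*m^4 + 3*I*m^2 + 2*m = m*(m - I)*(m + 2*I)*(I*m + 1)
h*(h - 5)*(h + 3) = h^3 - 2*h^2 - 15*h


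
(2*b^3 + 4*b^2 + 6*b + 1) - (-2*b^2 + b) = 2*b^3 + 6*b^2 + 5*b + 1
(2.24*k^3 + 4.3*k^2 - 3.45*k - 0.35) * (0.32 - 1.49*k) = -3.3376*k^4 - 5.6902*k^3 + 6.5165*k^2 - 0.5825*k - 0.112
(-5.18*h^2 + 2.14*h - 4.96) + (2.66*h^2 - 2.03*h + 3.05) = -2.52*h^2 + 0.11*h - 1.91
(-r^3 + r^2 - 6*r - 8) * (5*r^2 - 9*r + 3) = -5*r^5 + 14*r^4 - 42*r^3 + 17*r^2 + 54*r - 24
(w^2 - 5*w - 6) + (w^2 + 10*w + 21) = 2*w^2 + 5*w + 15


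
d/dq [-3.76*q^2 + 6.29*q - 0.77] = 6.29 - 7.52*q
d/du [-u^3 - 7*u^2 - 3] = u*(-3*u - 14)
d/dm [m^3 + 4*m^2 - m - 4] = 3*m^2 + 8*m - 1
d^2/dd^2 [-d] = 0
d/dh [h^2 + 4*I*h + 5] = 2*h + 4*I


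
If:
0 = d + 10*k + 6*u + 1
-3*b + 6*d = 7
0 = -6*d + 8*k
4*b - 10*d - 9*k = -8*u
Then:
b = -2455/723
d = -128/241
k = -96/241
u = 847/1446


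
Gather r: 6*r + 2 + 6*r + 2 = 12*r + 4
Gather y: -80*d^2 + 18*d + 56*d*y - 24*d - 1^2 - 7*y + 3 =-80*d^2 - 6*d + y*(56*d - 7) + 2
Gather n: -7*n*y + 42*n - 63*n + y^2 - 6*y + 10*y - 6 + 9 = n*(-7*y - 21) + y^2 + 4*y + 3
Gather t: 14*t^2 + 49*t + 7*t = 14*t^2 + 56*t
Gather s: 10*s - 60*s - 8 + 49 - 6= 35 - 50*s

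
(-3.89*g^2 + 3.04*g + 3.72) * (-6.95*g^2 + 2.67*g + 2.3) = 27.0355*g^4 - 31.5143*g^3 - 26.6842*g^2 + 16.9244*g + 8.556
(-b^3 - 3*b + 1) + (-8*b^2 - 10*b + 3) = -b^3 - 8*b^2 - 13*b + 4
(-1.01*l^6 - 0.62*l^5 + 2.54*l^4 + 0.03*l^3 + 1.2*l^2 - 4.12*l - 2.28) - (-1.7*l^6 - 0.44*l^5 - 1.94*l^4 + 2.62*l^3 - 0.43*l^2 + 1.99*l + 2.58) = 0.69*l^6 - 0.18*l^5 + 4.48*l^4 - 2.59*l^3 + 1.63*l^2 - 6.11*l - 4.86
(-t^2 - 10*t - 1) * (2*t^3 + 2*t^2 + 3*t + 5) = -2*t^5 - 22*t^4 - 25*t^3 - 37*t^2 - 53*t - 5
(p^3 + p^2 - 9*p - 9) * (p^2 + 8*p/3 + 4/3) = p^5 + 11*p^4/3 - 5*p^3 - 95*p^2/3 - 36*p - 12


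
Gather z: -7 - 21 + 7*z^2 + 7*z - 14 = 7*z^2 + 7*z - 42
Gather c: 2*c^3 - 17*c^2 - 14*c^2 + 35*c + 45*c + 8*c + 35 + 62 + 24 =2*c^3 - 31*c^2 + 88*c + 121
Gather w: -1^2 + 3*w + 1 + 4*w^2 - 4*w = 4*w^2 - w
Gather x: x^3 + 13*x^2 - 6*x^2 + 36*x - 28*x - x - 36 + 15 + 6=x^3 + 7*x^2 + 7*x - 15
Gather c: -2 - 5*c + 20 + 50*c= 45*c + 18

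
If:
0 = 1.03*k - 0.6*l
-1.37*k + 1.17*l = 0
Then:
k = 0.00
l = 0.00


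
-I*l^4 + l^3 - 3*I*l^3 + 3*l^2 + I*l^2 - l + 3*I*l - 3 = (l - 1)*(l + 3)*(l + I)*(-I*l - I)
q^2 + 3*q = q*(q + 3)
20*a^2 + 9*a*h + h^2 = (4*a + h)*(5*a + h)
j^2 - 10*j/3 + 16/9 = (j - 8/3)*(j - 2/3)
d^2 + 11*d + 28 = (d + 4)*(d + 7)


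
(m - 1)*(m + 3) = m^2 + 2*m - 3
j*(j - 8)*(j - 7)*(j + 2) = j^4 - 13*j^3 + 26*j^2 + 112*j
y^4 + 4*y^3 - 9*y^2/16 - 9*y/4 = y*(y - 3/4)*(y + 3/4)*(y + 4)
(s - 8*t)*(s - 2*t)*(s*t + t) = s^3*t - 10*s^2*t^2 + s^2*t + 16*s*t^3 - 10*s*t^2 + 16*t^3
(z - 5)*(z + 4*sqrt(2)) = z^2 - 5*z + 4*sqrt(2)*z - 20*sqrt(2)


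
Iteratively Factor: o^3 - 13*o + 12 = (o - 3)*(o^2 + 3*o - 4) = (o - 3)*(o + 4)*(o - 1)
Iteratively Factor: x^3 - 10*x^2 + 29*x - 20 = (x - 4)*(x^2 - 6*x + 5) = (x - 4)*(x - 1)*(x - 5)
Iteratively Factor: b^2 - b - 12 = (b + 3)*(b - 4)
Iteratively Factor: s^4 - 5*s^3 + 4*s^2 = (s - 4)*(s^3 - s^2) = (s - 4)*(s - 1)*(s^2) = s*(s - 4)*(s - 1)*(s)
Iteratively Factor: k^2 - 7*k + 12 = (k - 3)*(k - 4)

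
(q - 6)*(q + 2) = q^2 - 4*q - 12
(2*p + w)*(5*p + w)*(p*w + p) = 10*p^3*w + 10*p^3 + 7*p^2*w^2 + 7*p^2*w + p*w^3 + p*w^2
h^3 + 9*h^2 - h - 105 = (h - 3)*(h + 5)*(h + 7)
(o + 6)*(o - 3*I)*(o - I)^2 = o^4 + 6*o^3 - 5*I*o^3 - 7*o^2 - 30*I*o^2 - 42*o + 3*I*o + 18*I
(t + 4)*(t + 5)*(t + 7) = t^3 + 16*t^2 + 83*t + 140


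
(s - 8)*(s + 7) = s^2 - s - 56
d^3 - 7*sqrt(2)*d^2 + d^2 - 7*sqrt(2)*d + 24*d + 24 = (d + 1)*(d - 4*sqrt(2))*(d - 3*sqrt(2))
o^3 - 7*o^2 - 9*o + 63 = (o - 7)*(o - 3)*(o + 3)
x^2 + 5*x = x*(x + 5)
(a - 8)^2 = a^2 - 16*a + 64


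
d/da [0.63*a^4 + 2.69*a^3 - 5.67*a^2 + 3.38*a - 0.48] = 2.52*a^3 + 8.07*a^2 - 11.34*a + 3.38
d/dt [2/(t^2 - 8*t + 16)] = 4*(4 - t)/(t^2 - 8*t + 16)^2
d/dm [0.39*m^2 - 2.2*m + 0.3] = 0.78*m - 2.2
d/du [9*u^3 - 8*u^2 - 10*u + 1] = 27*u^2 - 16*u - 10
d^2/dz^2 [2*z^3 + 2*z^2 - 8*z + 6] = 12*z + 4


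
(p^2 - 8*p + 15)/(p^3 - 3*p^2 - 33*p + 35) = (p^2 - 8*p + 15)/(p^3 - 3*p^2 - 33*p + 35)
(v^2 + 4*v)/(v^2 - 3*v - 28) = v/(v - 7)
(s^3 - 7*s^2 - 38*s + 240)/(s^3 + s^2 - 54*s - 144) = (s - 5)/(s + 3)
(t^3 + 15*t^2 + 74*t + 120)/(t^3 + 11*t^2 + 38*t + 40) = (t + 6)/(t + 2)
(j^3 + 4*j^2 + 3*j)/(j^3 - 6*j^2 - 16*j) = (j^2 + 4*j + 3)/(j^2 - 6*j - 16)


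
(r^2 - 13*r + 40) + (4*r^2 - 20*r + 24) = 5*r^2 - 33*r + 64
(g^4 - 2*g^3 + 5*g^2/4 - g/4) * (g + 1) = g^5 - g^4 - 3*g^3/4 + g^2 - g/4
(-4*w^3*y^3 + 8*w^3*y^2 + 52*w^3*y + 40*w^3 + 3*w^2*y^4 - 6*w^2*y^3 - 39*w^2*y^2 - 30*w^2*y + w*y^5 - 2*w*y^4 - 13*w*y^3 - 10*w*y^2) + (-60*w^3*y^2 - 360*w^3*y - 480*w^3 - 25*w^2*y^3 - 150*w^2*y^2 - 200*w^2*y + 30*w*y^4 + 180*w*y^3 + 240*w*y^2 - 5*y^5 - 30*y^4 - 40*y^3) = -4*w^3*y^3 - 52*w^3*y^2 - 308*w^3*y - 440*w^3 + 3*w^2*y^4 - 31*w^2*y^3 - 189*w^2*y^2 - 230*w^2*y + w*y^5 + 28*w*y^4 + 167*w*y^3 + 230*w*y^2 - 5*y^5 - 30*y^4 - 40*y^3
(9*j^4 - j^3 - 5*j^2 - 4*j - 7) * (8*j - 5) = 72*j^5 - 53*j^4 - 35*j^3 - 7*j^2 - 36*j + 35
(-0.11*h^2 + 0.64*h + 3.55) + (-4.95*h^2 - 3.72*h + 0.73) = -5.06*h^2 - 3.08*h + 4.28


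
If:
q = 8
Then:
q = 8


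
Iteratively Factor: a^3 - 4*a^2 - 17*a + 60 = (a - 3)*(a^2 - a - 20) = (a - 3)*(a + 4)*(a - 5)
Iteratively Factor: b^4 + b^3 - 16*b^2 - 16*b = (b + 1)*(b^3 - 16*b) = b*(b + 1)*(b^2 - 16) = b*(b - 4)*(b + 1)*(b + 4)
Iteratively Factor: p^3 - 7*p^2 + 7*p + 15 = (p + 1)*(p^2 - 8*p + 15) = (p - 3)*(p + 1)*(p - 5)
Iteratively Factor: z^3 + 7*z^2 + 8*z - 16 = (z + 4)*(z^2 + 3*z - 4) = (z + 4)^2*(z - 1)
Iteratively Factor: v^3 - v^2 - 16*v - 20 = (v - 5)*(v^2 + 4*v + 4) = (v - 5)*(v + 2)*(v + 2)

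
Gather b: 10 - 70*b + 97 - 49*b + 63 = 170 - 119*b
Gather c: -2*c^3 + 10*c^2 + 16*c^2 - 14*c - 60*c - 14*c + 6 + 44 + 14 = -2*c^3 + 26*c^2 - 88*c + 64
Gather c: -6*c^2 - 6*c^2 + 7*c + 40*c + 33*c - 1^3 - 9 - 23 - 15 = -12*c^2 + 80*c - 48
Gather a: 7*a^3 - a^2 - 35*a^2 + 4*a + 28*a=7*a^3 - 36*a^2 + 32*a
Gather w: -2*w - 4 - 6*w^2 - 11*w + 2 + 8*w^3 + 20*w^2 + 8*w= 8*w^3 + 14*w^2 - 5*w - 2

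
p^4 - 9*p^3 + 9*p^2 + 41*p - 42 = (p - 7)*(p - 3)*(p - 1)*(p + 2)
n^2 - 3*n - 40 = (n - 8)*(n + 5)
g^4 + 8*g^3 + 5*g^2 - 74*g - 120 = (g - 3)*(g + 2)*(g + 4)*(g + 5)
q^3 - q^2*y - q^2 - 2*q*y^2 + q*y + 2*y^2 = (q - 1)*(q - 2*y)*(q + y)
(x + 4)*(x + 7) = x^2 + 11*x + 28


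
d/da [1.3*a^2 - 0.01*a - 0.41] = 2.6*a - 0.01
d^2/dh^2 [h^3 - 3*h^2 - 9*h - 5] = 6*h - 6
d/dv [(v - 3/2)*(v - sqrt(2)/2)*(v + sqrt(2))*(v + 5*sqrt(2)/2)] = 4*v^3 - 9*v^2/2 + 9*sqrt(2)*v^2 - 9*sqrt(2)*v + 3*v - 5*sqrt(2)/2 - 9/4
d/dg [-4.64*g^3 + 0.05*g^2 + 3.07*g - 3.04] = -13.92*g^2 + 0.1*g + 3.07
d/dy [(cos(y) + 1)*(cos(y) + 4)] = -(2*cos(y) + 5)*sin(y)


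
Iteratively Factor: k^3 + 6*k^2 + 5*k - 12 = (k + 4)*(k^2 + 2*k - 3) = (k + 3)*(k + 4)*(k - 1)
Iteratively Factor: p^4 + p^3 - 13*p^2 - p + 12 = (p - 3)*(p^3 + 4*p^2 - p - 4) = (p - 3)*(p + 4)*(p^2 - 1) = (p - 3)*(p - 1)*(p + 4)*(p + 1)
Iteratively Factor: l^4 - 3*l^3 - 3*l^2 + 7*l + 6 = (l + 1)*(l^3 - 4*l^2 + l + 6) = (l + 1)^2*(l^2 - 5*l + 6) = (l - 3)*(l + 1)^2*(l - 2)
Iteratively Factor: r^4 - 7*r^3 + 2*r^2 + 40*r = (r - 5)*(r^3 - 2*r^2 - 8*r) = (r - 5)*(r - 4)*(r^2 + 2*r) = (r - 5)*(r - 4)*(r + 2)*(r)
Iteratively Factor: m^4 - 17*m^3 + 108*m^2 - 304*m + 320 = (m - 4)*(m^3 - 13*m^2 + 56*m - 80) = (m - 5)*(m - 4)*(m^2 - 8*m + 16) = (m - 5)*(m - 4)^2*(m - 4)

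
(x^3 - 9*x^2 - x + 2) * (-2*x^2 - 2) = -2*x^5 + 18*x^4 + 14*x^2 + 2*x - 4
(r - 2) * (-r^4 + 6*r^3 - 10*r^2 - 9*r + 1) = -r^5 + 8*r^4 - 22*r^3 + 11*r^2 + 19*r - 2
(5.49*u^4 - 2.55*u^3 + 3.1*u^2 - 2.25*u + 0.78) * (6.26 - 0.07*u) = -0.3843*u^5 + 34.5459*u^4 - 16.18*u^3 + 19.5635*u^2 - 14.1396*u + 4.8828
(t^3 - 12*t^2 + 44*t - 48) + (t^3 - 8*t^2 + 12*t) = 2*t^3 - 20*t^2 + 56*t - 48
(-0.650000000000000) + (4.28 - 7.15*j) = 3.63 - 7.15*j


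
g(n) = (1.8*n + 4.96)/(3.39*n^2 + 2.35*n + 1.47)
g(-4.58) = -0.05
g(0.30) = 2.22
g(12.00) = 0.05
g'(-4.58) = 0.00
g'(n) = (-6.78*n - 2.35)*(1.8*n + 4.96)/(3.39*n^2 + 2.35*n + 1.47)^2 + 1.8/(3.39*n^2 + 2.35*n + 1.47)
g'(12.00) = -0.00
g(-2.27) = 0.06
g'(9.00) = -0.01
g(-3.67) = -0.04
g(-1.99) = 0.13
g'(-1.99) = 0.32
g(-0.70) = 2.49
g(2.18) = 0.39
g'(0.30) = -3.19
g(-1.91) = 0.16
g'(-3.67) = 0.02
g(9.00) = 0.07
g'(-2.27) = 0.19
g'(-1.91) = 0.38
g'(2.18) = -0.22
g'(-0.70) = 5.23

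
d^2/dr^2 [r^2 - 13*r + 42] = 2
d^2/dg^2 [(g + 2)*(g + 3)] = 2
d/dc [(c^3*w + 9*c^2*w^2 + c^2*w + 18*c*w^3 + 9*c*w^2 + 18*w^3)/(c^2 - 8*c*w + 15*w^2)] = w*(c^4 - 16*c^3*w - 45*c^2*w^2 - 17*c^2*w + 270*c*w^3 - 6*c*w^2 + 270*w^4 + 279*w^3)/(c^4 - 16*c^3*w + 94*c^2*w^2 - 240*c*w^3 + 225*w^4)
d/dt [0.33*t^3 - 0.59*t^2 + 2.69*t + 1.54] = 0.99*t^2 - 1.18*t + 2.69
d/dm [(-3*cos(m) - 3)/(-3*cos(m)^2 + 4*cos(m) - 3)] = 3*(3*cos(m)^2 + 6*cos(m) - 7)*sin(m)/(3*sin(m)^2 + 4*cos(m) - 6)^2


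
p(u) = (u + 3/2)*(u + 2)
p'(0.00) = 3.50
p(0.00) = 3.00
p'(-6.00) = -8.50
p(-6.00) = 18.00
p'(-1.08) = 1.34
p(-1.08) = 0.39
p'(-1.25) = 1.00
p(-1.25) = 0.19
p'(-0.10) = 3.30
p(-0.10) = 2.66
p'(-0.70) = 2.10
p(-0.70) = 1.04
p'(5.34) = 14.18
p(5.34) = 50.21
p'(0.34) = 4.18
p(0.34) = 4.31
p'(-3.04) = -2.58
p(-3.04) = 1.60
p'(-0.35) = 2.80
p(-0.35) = 1.90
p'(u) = 2*u + 7/2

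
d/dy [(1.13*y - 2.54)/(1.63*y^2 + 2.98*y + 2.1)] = (-1.8419*y^2 + 8.2804*y + 9.9422)/(2.6569*y^4 + 9.7148*y^3 + 15.7264*y^2 + 12.516*y + 4.41)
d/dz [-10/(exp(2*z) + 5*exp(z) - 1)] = (20*exp(z) + 50)*exp(z)/(exp(2*z) + 5*exp(z) - 1)^2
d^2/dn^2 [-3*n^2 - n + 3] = -6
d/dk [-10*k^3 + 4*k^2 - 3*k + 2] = -30*k^2 + 8*k - 3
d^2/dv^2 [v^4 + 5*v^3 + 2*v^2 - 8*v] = 12*v^2 + 30*v + 4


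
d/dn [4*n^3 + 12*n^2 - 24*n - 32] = 12*n^2 + 24*n - 24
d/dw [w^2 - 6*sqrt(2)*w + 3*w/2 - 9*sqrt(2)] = 2*w - 6*sqrt(2) + 3/2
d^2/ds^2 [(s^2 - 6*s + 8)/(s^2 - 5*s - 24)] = 2*(-s^3 + 96*s^2 - 552*s + 1688)/(s^6 - 15*s^5 + 3*s^4 + 595*s^3 - 72*s^2 - 8640*s - 13824)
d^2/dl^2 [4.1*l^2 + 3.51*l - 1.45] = 8.20000000000000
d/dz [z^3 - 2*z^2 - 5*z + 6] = 3*z^2 - 4*z - 5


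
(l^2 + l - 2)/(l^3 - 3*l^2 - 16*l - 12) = (l - 1)/(l^2 - 5*l - 6)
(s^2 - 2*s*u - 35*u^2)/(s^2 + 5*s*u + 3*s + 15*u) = (s - 7*u)/(s + 3)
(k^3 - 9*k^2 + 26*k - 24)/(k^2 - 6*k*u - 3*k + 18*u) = (-k^2 + 6*k - 8)/(-k + 6*u)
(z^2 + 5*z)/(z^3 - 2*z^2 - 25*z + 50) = z/(z^2 - 7*z + 10)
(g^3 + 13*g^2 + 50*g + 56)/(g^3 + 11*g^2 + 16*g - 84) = (g^2 + 6*g + 8)/(g^2 + 4*g - 12)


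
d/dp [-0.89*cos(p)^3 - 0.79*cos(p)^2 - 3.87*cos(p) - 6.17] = (2.67*cos(p)^2 + 1.58*cos(p) + 3.87)*sin(p)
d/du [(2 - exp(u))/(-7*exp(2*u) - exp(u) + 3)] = (-(exp(u) - 2)*(14*exp(u) + 1) + 7*exp(2*u) + exp(u) - 3)*exp(u)/(7*exp(2*u) + exp(u) - 3)^2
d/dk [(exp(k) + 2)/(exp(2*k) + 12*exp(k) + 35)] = (-2*(exp(k) + 2)*(exp(k) + 6) + exp(2*k) + 12*exp(k) + 35)*exp(k)/(exp(2*k) + 12*exp(k) + 35)^2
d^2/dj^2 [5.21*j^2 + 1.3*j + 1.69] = 10.4200000000000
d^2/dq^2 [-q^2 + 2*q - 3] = -2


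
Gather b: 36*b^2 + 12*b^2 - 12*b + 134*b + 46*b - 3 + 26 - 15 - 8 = 48*b^2 + 168*b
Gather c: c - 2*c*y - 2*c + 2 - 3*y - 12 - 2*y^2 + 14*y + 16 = c*(-2*y - 1) - 2*y^2 + 11*y + 6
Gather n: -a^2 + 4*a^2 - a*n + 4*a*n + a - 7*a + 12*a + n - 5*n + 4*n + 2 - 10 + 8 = 3*a^2 + 3*a*n + 6*a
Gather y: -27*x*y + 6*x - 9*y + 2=6*x + y*(-27*x - 9) + 2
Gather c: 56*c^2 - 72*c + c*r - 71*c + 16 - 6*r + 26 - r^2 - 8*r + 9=56*c^2 + c*(r - 143) - r^2 - 14*r + 51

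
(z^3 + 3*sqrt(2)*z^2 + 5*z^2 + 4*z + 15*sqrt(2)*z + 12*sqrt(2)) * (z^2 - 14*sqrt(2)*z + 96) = z^5 - 11*sqrt(2)*z^4 + 5*z^4 - 55*sqrt(2)*z^3 + 16*z^3 + 60*z^2 + 244*sqrt(2)*z^2 + 48*z + 1440*sqrt(2)*z + 1152*sqrt(2)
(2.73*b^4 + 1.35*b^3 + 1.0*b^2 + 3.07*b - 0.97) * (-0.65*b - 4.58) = -1.7745*b^5 - 13.3809*b^4 - 6.833*b^3 - 6.5755*b^2 - 13.4301*b + 4.4426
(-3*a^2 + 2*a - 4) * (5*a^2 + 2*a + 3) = -15*a^4 + 4*a^3 - 25*a^2 - 2*a - 12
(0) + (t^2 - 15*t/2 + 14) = t^2 - 15*t/2 + 14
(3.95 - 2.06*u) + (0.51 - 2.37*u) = 4.46 - 4.43*u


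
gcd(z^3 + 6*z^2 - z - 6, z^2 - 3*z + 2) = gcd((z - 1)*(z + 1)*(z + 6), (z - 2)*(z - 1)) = z - 1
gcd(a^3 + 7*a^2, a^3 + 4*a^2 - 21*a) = a^2 + 7*a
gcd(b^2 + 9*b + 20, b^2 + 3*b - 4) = b + 4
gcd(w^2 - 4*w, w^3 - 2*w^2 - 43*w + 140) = w - 4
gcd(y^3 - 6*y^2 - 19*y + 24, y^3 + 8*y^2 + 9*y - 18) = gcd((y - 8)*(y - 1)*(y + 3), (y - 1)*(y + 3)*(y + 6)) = y^2 + 2*y - 3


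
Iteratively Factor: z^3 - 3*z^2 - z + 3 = (z + 1)*(z^2 - 4*z + 3) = (z - 1)*(z + 1)*(z - 3)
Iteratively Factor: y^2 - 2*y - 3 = (y + 1)*(y - 3)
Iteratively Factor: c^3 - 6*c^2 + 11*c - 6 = (c - 3)*(c^2 - 3*c + 2) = (c - 3)*(c - 1)*(c - 2)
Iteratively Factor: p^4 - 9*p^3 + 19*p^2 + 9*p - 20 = (p - 4)*(p^3 - 5*p^2 - p + 5) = (p - 5)*(p - 4)*(p^2 - 1) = (p - 5)*(p - 4)*(p + 1)*(p - 1)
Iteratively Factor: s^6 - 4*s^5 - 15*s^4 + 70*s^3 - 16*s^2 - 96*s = (s + 1)*(s^5 - 5*s^4 - 10*s^3 + 80*s^2 - 96*s) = (s - 3)*(s + 1)*(s^4 - 2*s^3 - 16*s^2 + 32*s) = (s - 3)*(s - 2)*(s + 1)*(s^3 - 16*s) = (s - 3)*(s - 2)*(s + 1)*(s + 4)*(s^2 - 4*s) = (s - 4)*(s - 3)*(s - 2)*(s + 1)*(s + 4)*(s)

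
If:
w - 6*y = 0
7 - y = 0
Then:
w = 42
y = 7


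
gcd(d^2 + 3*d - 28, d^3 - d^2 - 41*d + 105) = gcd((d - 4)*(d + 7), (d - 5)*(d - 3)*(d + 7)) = d + 7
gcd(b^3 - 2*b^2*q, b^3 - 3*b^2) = b^2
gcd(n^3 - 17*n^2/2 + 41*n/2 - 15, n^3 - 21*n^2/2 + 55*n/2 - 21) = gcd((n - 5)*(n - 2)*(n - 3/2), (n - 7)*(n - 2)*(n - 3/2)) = n^2 - 7*n/2 + 3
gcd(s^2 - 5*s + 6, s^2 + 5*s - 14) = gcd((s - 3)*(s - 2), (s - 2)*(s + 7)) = s - 2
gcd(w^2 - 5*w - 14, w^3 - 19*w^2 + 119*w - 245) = w - 7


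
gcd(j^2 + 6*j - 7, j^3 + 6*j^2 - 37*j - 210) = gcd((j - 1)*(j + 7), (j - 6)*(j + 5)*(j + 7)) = j + 7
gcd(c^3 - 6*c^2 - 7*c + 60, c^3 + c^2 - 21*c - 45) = c^2 - 2*c - 15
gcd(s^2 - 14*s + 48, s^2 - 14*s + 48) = s^2 - 14*s + 48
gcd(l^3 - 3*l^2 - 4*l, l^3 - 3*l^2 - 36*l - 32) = l + 1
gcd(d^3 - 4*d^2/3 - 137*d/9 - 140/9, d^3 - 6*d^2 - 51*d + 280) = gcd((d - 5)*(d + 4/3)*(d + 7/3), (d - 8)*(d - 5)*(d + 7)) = d - 5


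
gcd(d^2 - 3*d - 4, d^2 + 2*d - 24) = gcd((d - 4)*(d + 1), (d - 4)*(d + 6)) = d - 4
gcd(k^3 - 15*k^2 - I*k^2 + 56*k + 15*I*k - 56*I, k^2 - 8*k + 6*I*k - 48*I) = k - 8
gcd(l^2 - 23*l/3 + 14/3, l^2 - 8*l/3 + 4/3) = l - 2/3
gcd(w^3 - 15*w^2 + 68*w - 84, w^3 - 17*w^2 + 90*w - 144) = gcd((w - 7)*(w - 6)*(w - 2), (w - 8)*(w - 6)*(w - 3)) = w - 6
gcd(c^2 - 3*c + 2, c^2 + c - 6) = c - 2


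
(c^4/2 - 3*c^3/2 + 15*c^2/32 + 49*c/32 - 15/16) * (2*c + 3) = c^5 - 3*c^4/2 - 57*c^3/16 + 143*c^2/32 + 87*c/32 - 45/16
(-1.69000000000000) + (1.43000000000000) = -0.260000000000000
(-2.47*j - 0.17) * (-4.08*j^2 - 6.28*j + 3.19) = 10.0776*j^3 + 16.2052*j^2 - 6.8117*j - 0.5423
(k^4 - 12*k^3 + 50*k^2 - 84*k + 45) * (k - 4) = k^5 - 16*k^4 + 98*k^3 - 284*k^2 + 381*k - 180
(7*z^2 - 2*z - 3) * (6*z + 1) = 42*z^3 - 5*z^2 - 20*z - 3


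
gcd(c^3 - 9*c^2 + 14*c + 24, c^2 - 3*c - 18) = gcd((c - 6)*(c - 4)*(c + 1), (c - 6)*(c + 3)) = c - 6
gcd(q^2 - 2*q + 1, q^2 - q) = q - 1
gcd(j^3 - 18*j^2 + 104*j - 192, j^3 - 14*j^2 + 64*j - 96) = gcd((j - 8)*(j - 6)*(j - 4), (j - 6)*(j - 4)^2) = j^2 - 10*j + 24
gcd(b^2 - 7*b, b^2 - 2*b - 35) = b - 7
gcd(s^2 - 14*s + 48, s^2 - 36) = s - 6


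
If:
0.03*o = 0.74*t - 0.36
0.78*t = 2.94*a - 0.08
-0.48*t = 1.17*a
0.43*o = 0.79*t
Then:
No Solution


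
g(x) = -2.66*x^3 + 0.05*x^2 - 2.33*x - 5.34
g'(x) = -7.98*x^2 + 0.1*x - 2.33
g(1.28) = -13.82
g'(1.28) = -15.28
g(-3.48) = 115.48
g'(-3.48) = -99.32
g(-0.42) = -4.16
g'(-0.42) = -3.78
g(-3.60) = 127.80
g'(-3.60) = -106.11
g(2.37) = -45.99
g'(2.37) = -46.92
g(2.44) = -49.37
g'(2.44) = -49.60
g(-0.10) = -5.10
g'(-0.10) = -2.42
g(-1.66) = 10.83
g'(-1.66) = -24.49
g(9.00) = -1961.40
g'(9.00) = -647.81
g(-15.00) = 9018.36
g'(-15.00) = -1799.33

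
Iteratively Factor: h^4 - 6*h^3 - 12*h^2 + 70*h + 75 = (h + 3)*(h^3 - 9*h^2 + 15*h + 25) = (h - 5)*(h + 3)*(h^2 - 4*h - 5) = (h - 5)^2*(h + 3)*(h + 1)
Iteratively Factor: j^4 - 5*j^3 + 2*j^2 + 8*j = (j - 4)*(j^3 - j^2 - 2*j) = (j - 4)*(j - 2)*(j^2 + j) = (j - 4)*(j - 2)*(j + 1)*(j)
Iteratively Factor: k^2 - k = (k)*(k - 1)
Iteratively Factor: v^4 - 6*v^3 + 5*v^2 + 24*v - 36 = (v - 2)*(v^3 - 4*v^2 - 3*v + 18) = (v - 3)*(v - 2)*(v^2 - v - 6) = (v - 3)^2*(v - 2)*(v + 2)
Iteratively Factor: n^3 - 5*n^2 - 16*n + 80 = (n - 5)*(n^2 - 16) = (n - 5)*(n - 4)*(n + 4)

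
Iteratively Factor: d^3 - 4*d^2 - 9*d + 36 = (d + 3)*(d^2 - 7*d + 12) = (d - 3)*(d + 3)*(d - 4)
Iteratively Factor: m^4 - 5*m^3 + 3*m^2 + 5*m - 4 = (m - 1)*(m^3 - 4*m^2 - m + 4) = (m - 1)^2*(m^2 - 3*m - 4) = (m - 1)^2*(m + 1)*(m - 4)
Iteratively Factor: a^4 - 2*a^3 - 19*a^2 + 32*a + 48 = (a - 4)*(a^3 + 2*a^2 - 11*a - 12) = (a - 4)*(a + 4)*(a^2 - 2*a - 3) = (a - 4)*(a - 3)*(a + 4)*(a + 1)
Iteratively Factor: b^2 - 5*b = (b - 5)*(b)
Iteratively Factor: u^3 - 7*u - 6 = (u + 2)*(u^2 - 2*u - 3) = (u - 3)*(u + 2)*(u + 1)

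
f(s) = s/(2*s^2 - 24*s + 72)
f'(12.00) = -0.04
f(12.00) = 0.17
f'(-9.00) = 0.00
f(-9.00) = -0.02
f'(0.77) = 0.02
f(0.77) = 0.01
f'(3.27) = 0.23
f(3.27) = 0.22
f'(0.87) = 0.03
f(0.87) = 0.02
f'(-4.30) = 0.00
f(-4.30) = -0.02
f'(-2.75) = 0.00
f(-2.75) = -0.02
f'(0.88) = 0.03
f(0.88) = 0.02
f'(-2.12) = 0.00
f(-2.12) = -0.02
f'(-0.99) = 0.01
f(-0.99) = -0.01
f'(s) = s*(24 - 4*s)/(2*s^2 - 24*s + 72)^2 + 1/(2*s^2 - 24*s + 72)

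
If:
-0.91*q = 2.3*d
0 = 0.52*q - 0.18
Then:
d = -0.14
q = 0.35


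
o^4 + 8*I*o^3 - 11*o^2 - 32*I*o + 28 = (o - 2)*(o + 2)*(o + I)*(o + 7*I)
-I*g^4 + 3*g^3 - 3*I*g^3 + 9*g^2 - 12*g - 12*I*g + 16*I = (g + 4)*(g - I)*(g + 4*I)*(-I*g + I)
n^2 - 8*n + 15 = (n - 5)*(n - 3)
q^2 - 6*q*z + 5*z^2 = (q - 5*z)*(q - z)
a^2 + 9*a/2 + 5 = (a + 2)*(a + 5/2)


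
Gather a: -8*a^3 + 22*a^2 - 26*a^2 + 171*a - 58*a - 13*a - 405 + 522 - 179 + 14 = -8*a^3 - 4*a^2 + 100*a - 48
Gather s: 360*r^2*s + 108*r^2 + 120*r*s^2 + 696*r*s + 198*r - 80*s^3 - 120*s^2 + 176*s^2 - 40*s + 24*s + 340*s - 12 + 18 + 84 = 108*r^2 + 198*r - 80*s^3 + s^2*(120*r + 56) + s*(360*r^2 + 696*r + 324) + 90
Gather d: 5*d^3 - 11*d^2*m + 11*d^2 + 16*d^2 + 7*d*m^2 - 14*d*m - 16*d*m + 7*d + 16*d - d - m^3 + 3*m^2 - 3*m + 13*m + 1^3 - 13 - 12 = 5*d^3 + d^2*(27 - 11*m) + d*(7*m^2 - 30*m + 22) - m^3 + 3*m^2 + 10*m - 24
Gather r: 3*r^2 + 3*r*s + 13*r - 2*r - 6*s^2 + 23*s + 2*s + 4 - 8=3*r^2 + r*(3*s + 11) - 6*s^2 + 25*s - 4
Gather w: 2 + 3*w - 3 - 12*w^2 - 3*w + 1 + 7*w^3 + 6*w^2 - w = 7*w^3 - 6*w^2 - w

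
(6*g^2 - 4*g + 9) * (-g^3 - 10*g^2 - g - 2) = -6*g^5 - 56*g^4 + 25*g^3 - 98*g^2 - g - 18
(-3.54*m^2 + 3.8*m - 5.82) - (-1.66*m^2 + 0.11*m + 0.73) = -1.88*m^2 + 3.69*m - 6.55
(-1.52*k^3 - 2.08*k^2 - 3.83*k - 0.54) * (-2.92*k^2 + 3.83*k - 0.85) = 4.4384*k^5 + 0.252*k^4 + 4.5092*k^3 - 11.3241*k^2 + 1.1873*k + 0.459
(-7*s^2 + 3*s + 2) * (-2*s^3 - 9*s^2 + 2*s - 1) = 14*s^5 + 57*s^4 - 45*s^3 - 5*s^2 + s - 2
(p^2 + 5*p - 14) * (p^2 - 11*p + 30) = p^4 - 6*p^3 - 39*p^2 + 304*p - 420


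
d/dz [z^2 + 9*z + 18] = 2*z + 9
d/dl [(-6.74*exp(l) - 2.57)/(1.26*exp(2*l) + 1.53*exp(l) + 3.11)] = (8.4924*exp(2*l) + 6.4764*exp(l) - 17.0293)*exp(l)/(1.5876*exp(4*l) + 3.8556*exp(3*l) + 10.1781*exp(2*l) + 9.5166*exp(l) + 9.6721)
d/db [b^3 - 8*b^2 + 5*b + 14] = 3*b^2 - 16*b + 5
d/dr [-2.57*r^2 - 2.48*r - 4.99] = -5.14*r - 2.48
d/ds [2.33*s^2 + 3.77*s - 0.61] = 4.66*s + 3.77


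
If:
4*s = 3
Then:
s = 3/4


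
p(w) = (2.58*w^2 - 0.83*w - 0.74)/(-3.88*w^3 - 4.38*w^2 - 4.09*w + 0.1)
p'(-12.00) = 0.01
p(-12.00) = 0.06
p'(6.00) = 0.01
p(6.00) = -0.09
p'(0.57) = -0.73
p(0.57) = 0.09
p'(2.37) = 0.01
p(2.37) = -0.14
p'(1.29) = -0.08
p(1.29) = -0.12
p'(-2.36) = 0.21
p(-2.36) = 0.43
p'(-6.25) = 0.02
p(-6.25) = 0.13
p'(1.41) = -0.06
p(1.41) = -0.13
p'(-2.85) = 0.15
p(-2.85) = 0.34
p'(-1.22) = 0.13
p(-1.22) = 0.73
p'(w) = (5.16*w - 0.83)/(-3.88*w^3 - 4.38*w^2 - 4.09*w + 0.1) + (2.58*w^2 - 0.83*w - 0.74)*(11.64*w^2 + 8.76*w + 4.09)/(-3.88*w^3 - 4.38*w^2 - 4.09*w + 0.1)^2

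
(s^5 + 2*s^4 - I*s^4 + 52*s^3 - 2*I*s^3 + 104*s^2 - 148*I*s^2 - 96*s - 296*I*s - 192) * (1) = s^5 + 2*s^4 - I*s^4 + 52*s^3 - 2*I*s^3 + 104*s^2 - 148*I*s^2 - 96*s - 296*I*s - 192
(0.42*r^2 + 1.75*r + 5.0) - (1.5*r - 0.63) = 0.42*r^2 + 0.25*r + 5.63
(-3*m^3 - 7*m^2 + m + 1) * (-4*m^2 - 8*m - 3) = 12*m^5 + 52*m^4 + 61*m^3 + 9*m^2 - 11*m - 3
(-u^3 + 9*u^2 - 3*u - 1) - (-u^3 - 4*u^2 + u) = 13*u^2 - 4*u - 1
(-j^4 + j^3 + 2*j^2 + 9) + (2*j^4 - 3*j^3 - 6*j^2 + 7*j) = j^4 - 2*j^3 - 4*j^2 + 7*j + 9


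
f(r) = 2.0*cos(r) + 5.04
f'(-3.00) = 0.28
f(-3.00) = 3.06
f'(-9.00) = 0.82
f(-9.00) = 3.22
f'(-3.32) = -0.35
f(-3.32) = 3.07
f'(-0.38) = 0.74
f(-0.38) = 6.90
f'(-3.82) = -1.26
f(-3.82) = 3.48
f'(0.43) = -0.83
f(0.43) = 6.86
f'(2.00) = -1.82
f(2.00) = 4.21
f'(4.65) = 2.00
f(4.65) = 4.92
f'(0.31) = -0.61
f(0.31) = 6.94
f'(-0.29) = 0.57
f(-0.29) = 6.96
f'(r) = -2.0*sin(r)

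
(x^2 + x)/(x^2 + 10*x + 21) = x*(x + 1)/(x^2 + 10*x + 21)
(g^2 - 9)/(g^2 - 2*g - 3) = (g + 3)/(g + 1)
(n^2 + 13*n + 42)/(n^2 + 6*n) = (n + 7)/n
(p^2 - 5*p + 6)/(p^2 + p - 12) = (p - 2)/(p + 4)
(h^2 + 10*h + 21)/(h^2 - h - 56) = (h + 3)/(h - 8)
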